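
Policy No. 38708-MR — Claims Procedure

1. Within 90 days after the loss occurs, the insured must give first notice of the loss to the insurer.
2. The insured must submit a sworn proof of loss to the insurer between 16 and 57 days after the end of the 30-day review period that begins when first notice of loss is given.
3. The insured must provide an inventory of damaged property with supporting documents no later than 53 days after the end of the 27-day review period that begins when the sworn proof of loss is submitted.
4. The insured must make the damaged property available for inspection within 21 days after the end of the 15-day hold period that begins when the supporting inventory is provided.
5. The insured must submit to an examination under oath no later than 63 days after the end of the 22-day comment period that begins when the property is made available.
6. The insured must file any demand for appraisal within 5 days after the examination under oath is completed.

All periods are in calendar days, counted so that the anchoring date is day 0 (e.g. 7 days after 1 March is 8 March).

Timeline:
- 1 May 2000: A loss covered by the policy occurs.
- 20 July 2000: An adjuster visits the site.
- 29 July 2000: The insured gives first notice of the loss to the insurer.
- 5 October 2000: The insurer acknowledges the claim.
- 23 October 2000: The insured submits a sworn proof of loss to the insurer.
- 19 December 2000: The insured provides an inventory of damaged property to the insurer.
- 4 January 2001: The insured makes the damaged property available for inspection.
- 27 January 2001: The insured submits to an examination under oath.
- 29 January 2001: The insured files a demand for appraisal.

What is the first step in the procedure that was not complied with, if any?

Step 1 — counting 90 days from 1 May 2000 (when the loss occurs) gives a deadline of 30 July 2000; completed 29 July 2000, before the deadline.
Step 2 — 16 and 57 days from 28 August 2000 (end of the 30-day review period, which began when first notice of loss is given on 29 July 2000) are 13 September 2000 and 24 October 2000 respectively; 23 October 2000 falls inside that range.
Step 3 — counting 53 days from 19 November 2000 (end of the 27-day review period, which began when the sworn proof of loss is submitted on 23 October 2000) gives a deadline of 11 January 2001; done 19 December 2000 — timely.
Step 4 — counting 21 days from 3 January 2001 (end of the 15-day hold period, which began when the supporting inventory is provided on 19 December 2000) gives a deadline of 24 January 2001; 4 January 2001 is within that limit.
Step 5 — counting 63 days from 26 January 2001 (end of the 22-day comment period, which began when the property is made available on 4 January 2001) gives a deadline of 30 March 2001; 27 January 2001 is within that limit.
Step 6 — counting 5 days from 27 January 2001 (when the examination under oath is completed) gives a deadline of 1 February 2001; 29 January 2001 is within that limit.

None — every step was satisfied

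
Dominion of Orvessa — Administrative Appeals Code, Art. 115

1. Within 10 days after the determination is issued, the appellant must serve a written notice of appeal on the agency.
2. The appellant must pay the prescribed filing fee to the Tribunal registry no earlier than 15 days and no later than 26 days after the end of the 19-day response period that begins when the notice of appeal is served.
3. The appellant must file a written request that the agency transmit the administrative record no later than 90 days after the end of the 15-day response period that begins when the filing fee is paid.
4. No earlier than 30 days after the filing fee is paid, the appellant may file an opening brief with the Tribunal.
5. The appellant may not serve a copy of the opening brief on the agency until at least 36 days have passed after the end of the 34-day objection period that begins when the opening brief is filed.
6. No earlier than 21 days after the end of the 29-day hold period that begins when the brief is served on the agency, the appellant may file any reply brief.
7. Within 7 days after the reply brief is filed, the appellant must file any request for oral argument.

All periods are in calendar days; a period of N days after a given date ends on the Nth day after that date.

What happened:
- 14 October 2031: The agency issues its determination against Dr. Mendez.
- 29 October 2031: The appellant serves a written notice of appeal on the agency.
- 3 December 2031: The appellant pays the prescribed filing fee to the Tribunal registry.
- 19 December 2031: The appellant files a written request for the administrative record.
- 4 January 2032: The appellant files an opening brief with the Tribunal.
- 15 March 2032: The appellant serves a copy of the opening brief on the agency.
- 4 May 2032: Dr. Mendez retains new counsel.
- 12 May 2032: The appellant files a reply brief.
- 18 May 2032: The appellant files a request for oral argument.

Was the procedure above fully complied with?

Step 1: 10 days after 14 October 2031 (when the determination is issued) is 24 October 2031; 29 October 2031 misses that deadline by 5 days.

No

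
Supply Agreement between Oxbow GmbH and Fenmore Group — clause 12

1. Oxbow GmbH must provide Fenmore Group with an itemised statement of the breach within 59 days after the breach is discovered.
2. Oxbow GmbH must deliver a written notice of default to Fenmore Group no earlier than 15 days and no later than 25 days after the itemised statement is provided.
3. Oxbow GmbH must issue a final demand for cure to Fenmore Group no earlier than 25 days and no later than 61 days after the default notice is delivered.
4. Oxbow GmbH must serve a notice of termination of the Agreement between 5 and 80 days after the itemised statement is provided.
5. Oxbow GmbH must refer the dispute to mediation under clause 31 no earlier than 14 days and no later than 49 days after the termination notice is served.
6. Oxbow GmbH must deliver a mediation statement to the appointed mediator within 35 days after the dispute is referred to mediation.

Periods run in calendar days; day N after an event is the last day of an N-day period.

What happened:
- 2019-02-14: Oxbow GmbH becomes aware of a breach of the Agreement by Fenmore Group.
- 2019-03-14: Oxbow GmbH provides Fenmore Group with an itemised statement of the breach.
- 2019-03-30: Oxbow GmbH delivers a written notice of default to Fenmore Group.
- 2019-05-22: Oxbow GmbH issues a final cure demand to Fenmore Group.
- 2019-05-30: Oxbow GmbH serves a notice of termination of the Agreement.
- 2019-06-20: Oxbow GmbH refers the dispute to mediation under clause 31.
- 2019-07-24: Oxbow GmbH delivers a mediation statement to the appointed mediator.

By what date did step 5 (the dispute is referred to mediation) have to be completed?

Step 5 runs from 2019-05-30, when the termination notice is served. The window is 14–49 days after 2019-05-30; it closes on 2019-07-18.

2019-07-18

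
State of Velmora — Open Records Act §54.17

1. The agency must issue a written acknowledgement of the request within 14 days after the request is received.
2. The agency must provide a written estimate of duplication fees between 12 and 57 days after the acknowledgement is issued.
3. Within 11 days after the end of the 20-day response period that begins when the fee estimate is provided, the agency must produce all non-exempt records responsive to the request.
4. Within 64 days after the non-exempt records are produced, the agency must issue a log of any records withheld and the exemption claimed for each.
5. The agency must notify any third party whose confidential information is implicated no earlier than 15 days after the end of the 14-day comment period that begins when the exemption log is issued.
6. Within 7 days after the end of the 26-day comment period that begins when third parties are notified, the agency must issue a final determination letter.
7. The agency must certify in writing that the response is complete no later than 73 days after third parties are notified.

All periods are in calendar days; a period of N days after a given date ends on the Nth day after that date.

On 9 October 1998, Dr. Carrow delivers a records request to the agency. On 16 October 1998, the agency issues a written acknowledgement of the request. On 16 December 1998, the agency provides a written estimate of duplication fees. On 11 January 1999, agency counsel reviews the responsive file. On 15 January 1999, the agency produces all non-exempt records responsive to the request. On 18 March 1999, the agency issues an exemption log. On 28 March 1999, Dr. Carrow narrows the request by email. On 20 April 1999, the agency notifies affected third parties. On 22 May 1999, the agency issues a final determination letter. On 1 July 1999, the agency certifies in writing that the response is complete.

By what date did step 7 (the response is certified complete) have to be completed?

Step 7 runs from 20 April 1999, when third parties are notified. 73 days after 20 April 1999 is 2 July 1999.

2 July 1999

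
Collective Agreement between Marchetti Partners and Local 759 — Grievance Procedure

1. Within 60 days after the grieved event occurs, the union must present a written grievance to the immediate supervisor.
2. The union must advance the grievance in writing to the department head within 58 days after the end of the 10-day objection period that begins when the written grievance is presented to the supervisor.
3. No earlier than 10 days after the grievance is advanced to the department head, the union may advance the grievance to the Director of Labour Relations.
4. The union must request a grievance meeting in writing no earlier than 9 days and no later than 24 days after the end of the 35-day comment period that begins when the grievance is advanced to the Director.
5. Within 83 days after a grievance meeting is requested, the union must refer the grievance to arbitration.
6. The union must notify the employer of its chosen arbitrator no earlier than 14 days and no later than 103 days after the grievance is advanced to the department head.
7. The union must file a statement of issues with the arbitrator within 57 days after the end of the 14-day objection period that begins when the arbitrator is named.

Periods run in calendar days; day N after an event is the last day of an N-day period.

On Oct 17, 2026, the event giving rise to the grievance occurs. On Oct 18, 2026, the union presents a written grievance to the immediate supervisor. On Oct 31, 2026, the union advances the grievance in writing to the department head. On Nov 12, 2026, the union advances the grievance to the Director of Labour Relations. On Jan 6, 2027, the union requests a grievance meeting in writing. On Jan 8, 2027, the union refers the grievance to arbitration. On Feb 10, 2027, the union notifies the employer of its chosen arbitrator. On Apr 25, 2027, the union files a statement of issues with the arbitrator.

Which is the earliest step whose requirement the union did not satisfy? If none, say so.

Step 1: 60 days after Oct 17, 2026 (when the grieved event occurs) is Dec 16, 2026; completed Oct 18, 2026, before the deadline.
Step 2: 58 days after Oct 28, 2026 (end of the 10-day objection period, which began when the written grievance is presented to the supervisor on Oct 18, 2026) is Dec 25, 2026; done Oct 31, 2026 — timely.
Step 3: the earliest permitted date is 10 days after Oct 31, 2026 (when the grievance is advanced to the department head), i.e. Nov 10, 2026; done Nov 12, 2026, after the minimum wait.
Step 4: the window is 9–24 days after Dec 17, 2026 (end of the 35-day comment period, which began when the grievance is advanced to the Director on Nov 12, 2026), so Dec 26, 2026 through Jan 10, 2027; done Jan 6, 2027, which is between those dates.
Step 5: 83 days after Jan 6, 2027 (when a grievance meeting is requested) is Mar 30, 2027; Jan 8, 2027 is within that limit.
Step 6: the window is 14–103 days after Oct 31, 2026 (when the grievance is advanced to the department head), so Nov 14, 2026 through Feb 11, 2027; done Feb 10, 2027, which is between those dates.
Step 7: 57 days after Feb 24, 2027 (end of the 14-day objection period, which began when the arbitrator is named on Feb 10, 2027) is Apr 22, 2027; done Apr 25, 2027 — 3 days late.
The analysis stops there.

Step 7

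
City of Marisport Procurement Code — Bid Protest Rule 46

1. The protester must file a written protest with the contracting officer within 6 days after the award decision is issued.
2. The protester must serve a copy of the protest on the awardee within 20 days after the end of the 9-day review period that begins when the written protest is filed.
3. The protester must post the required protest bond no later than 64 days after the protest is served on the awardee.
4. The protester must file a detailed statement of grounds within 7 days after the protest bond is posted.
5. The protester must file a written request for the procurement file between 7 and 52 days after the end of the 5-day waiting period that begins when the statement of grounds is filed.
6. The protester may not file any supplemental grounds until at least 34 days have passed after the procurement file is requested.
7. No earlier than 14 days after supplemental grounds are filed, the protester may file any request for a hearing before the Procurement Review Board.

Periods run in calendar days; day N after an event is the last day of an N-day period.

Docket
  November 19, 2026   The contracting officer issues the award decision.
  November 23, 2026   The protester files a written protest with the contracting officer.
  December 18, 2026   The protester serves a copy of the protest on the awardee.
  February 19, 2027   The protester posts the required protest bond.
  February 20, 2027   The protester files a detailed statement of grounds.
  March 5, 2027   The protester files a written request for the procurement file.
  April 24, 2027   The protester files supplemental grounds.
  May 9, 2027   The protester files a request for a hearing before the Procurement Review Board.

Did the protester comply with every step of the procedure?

Yes

(1) due by November 19, 2026 + 6 days = November 25, 2026; November 23, 2026 is within that limit.
(2) due by December 2, 2026 + 20 days = December 22, 2026; done December 18, 2026 — timely.
(3) due by December 18, 2026 + 64 days = February 20, 2027; done February 19, 2027 — timely.
(4) due by February 19, 2027 + 7 days = February 26, 2027; February 20, 2027 is within that limit.
(5) the permitted window runs from February 25, 2027 + 7 = March 4, 2027 to February 25, 2027 + 52 = April 18, 2027; done March 5, 2027 — within the window.
(6) permitted from March 5, 2027 + 34 days = April 8, 2027 onward; done April 24, 2027, after the minimum wait.
(7) permitted from April 24, 2027 + 14 days = May 8, 2027 onward; done May 9, 2027 — permitted.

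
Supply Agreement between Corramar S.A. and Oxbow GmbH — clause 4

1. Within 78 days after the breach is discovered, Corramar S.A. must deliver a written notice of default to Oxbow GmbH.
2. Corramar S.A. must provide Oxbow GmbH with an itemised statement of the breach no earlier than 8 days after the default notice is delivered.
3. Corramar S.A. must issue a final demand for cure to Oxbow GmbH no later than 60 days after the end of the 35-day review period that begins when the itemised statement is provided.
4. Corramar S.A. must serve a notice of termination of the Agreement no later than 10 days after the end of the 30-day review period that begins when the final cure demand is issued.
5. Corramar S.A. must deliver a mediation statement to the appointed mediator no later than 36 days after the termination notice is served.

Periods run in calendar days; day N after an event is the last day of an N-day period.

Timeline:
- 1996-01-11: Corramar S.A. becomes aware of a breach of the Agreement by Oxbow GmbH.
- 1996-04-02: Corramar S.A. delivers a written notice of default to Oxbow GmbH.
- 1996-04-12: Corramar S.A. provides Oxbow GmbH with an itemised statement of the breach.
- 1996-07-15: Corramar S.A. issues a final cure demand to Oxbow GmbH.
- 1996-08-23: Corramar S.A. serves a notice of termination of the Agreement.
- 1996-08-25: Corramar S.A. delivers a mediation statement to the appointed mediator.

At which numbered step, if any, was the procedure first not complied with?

Step 1

Step 1: 78 days after 1996-01-11 (when the breach is discovered) is 1996-03-29; 1996-04-02 misses that deadline by 4 days.
Later steps need not be reached.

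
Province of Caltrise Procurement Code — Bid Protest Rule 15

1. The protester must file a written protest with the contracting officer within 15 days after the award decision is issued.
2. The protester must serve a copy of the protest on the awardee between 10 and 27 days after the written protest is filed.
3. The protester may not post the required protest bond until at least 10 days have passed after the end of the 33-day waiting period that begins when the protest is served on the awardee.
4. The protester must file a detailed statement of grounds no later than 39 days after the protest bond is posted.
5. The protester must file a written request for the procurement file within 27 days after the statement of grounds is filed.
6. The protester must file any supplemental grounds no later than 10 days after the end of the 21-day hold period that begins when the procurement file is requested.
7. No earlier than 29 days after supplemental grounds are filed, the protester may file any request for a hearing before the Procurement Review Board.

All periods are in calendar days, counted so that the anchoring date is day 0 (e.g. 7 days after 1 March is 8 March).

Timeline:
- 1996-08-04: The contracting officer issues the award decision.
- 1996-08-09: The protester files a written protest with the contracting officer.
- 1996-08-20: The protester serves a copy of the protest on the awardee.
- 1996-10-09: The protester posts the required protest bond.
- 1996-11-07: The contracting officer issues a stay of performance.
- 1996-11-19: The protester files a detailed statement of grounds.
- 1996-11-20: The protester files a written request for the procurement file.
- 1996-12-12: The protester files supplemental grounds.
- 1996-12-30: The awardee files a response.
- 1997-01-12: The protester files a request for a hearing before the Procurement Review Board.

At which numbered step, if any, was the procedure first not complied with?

Step 1 — counting 15 days from 1996-08-04 (when the award decision is issued) gives a deadline of 1996-08-19; done 1996-08-09 — timely.
Step 2 — 10 and 27 days from 1996-08-09 (when the written protest is filed) are 1996-08-19 and 1996-09-05 respectively; done 1996-08-20 — within the window.
Step 3 — must wait 10 days from 1996-09-22 (end of the 33-day waiting period, which began when the protest is served on the awardee on 1996-08-20), so not before 1996-10-02; done 1996-10-09 — permitted.
Step 4 — counting 39 days from 1996-10-09 (when the protest bond is posted) gives a deadline of 1996-11-17; not done until 1996-11-19, 2 days after the deadline.
No need to go further; step 4 was not satisfied.

Step 4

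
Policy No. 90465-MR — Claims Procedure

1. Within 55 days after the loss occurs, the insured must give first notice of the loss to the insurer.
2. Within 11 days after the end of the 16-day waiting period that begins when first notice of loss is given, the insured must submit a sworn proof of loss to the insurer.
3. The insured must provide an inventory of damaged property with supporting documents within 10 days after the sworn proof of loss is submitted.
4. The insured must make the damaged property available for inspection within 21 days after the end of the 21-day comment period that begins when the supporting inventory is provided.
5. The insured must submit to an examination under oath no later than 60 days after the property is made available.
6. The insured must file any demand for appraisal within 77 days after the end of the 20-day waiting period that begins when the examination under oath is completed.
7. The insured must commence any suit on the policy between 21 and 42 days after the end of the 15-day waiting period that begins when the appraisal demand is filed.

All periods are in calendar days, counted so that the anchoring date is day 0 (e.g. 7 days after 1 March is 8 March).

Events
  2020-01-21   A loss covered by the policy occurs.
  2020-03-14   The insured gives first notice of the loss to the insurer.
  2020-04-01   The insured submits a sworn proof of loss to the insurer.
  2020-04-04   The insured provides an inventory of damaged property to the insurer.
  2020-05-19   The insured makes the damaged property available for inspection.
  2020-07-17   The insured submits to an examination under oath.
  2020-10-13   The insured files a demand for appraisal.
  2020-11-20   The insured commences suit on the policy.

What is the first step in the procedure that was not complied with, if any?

Step 1: 55 days after 2020-01-21 (when the loss occurs) is 2020-03-16; 2020-03-14 is within that limit.
Step 2: 11 days after 2020-03-30 (end of the 16-day waiting period, which began when first notice of loss is given on 2020-03-14) is 2020-04-10; completed 2020-04-01, before the deadline.
Step 3: 10 days after 2020-04-01 (when the sworn proof of loss is submitted) is 2020-04-11; done 2020-04-04 — timely.
Step 4: 21 days after 2020-04-25 (end of the 21-day comment period, which began when the supporting inventory is provided on 2020-04-04) is 2020-05-16; 2020-05-19 misses that deadline by 3 days.
The analysis stops there.

Step 4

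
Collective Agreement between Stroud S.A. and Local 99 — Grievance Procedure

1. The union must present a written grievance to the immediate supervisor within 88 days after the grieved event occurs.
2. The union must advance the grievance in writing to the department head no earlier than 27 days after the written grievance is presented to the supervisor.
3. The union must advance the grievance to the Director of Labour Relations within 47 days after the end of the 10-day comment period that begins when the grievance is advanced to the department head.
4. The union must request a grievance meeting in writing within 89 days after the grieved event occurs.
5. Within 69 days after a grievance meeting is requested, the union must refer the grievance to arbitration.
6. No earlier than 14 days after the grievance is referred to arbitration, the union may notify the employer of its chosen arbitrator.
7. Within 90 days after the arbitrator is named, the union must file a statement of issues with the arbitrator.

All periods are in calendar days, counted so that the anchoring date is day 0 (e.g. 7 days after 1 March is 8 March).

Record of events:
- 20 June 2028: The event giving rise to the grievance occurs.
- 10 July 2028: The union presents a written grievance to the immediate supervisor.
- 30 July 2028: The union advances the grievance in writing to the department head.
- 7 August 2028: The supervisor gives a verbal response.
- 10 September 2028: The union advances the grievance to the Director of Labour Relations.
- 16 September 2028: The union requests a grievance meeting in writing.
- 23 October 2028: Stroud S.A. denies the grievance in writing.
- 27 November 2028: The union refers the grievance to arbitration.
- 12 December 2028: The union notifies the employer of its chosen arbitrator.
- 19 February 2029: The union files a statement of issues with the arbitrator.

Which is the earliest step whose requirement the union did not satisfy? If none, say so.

Step 2

Step 1: 88 days after 20 June 2028 (when the grieved event occurs) is 16 September 2028; 10 July 2028 is within that limit.
Step 2: the earliest permitted date is 27 days after 10 July 2028 (when the written grievance is presented to the supervisor), i.e. 6 August 2028; 30 July 2028 is 7 days before the earliest permitted date.
No need to go further; step 2 was not satisfied.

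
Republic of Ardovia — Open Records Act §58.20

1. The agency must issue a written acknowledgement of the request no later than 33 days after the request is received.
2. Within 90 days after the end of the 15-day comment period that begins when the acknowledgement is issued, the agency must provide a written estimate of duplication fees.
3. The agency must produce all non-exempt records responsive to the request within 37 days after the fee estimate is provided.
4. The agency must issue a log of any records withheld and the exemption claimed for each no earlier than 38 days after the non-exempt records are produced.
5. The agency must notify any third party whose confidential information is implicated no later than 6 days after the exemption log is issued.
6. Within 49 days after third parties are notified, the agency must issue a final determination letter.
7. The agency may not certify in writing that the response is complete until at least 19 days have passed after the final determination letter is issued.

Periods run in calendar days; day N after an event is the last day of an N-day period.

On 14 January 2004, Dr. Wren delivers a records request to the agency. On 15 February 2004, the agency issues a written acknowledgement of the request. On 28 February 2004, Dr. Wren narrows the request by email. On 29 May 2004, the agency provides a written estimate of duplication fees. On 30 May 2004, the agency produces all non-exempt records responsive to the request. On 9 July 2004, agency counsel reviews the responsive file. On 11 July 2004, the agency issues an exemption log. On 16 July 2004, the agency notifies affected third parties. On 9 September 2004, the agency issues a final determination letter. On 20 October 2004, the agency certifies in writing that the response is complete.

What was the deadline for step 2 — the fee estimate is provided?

30 May 2004

The acknowledgement is issued on 15 February 2004; the 15-day comment period therefore ends 1 March 2004, and step 2 runs from that date. 90 days after 1 March 2004 is 30 May 2004.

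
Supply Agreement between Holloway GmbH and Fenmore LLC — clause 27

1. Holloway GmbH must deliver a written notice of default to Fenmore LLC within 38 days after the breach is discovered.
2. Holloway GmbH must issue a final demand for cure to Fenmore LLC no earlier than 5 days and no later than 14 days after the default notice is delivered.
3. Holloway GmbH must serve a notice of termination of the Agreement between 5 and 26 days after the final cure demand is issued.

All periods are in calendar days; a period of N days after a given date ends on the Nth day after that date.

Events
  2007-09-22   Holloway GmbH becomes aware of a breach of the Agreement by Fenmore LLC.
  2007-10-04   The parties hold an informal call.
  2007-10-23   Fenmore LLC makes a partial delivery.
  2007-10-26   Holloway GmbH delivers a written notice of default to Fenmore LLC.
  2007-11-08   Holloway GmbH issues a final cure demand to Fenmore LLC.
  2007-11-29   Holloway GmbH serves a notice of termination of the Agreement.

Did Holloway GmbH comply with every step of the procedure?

(1) due by 2007-09-22 + 38 days = 2007-10-30; completed 2007-10-26, before the deadline.
(2) the permitted window runs from 2007-10-26 + 5 = 2007-10-31 to 2007-10-26 + 14 = 2007-11-09; done 2007-11-08 — within the window.
(3) the permitted window runs from 2007-11-08 + 5 = 2007-11-13 to 2007-11-08 + 26 = 2007-12-04; done 2007-11-29, which is between those dates.

Yes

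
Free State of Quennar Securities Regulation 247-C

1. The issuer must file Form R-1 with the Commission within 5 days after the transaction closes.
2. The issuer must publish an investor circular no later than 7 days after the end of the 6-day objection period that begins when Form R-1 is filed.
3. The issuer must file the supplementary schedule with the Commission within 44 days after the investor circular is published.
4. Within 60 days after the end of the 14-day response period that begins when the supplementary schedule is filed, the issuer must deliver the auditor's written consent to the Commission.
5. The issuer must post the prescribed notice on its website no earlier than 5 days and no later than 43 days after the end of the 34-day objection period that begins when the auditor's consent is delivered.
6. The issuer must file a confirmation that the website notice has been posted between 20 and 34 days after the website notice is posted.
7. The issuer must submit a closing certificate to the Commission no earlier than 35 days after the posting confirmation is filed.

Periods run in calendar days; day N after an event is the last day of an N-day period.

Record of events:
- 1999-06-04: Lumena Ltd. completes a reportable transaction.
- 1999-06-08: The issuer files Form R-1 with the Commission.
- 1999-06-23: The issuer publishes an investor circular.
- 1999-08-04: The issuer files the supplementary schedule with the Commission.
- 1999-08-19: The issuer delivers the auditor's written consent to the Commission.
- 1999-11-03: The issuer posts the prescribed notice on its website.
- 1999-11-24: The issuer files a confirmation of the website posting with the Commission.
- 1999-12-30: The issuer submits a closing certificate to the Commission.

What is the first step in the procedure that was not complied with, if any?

Step 2

Step 1: 5 days after 1999-06-04 (when the transaction closes) is 1999-06-09; completed 1999-06-08, before the deadline.
Step 2: 7 days after 1999-06-14 (end of the 6-day objection period, which began when Form R-1 is filed on 1999-06-08) is 1999-06-21; 1999-06-23 misses that deadline by 2 days.
The analysis stops there.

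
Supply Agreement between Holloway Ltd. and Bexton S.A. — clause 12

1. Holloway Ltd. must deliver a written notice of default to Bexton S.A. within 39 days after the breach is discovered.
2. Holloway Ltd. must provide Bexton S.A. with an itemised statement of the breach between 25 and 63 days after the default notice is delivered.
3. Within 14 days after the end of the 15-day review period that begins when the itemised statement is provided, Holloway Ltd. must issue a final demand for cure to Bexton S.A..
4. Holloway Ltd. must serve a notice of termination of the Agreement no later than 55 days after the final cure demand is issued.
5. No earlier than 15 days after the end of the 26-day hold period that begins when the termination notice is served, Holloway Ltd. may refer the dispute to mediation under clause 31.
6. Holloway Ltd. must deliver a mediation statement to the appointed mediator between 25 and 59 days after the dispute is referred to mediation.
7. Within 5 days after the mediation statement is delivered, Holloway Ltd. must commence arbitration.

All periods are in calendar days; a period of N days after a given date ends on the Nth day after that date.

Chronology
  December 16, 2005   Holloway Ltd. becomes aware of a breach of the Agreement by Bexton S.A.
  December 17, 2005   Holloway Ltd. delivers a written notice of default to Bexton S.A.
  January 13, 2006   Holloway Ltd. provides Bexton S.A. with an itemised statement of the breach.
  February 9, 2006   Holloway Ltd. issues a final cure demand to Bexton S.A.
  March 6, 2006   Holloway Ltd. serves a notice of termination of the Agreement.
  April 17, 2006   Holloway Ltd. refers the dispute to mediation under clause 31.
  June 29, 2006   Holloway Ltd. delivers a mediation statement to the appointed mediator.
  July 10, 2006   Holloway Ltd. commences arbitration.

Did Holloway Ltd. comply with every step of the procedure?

No

Step 1 — counting 39 days from December 16, 2005 (when the breach is discovered) gives a deadline of January 24, 2006; December 17, 2005 is within that limit.
Step 2 — 25 and 63 days from December 17, 2005 (when the default notice is delivered) are January 11, 2006 and February 18, 2006 respectively; January 13, 2006 falls inside that range.
Step 3 — counting 14 days from January 28, 2006 (end of the 15-day review period, which began when the itemised statement is provided on January 13, 2006) gives a deadline of February 11, 2006; completed February 9, 2006, before the deadline.
Step 4 — counting 55 days from February 9, 2006 (when the final cure demand is issued) gives a deadline of April 5, 2006; March 6, 2006 is within that limit.
Step 5 — must wait 15 days from April 1, 2006 (end of the 26-day hold period, which began when the termination notice is served on March 6, 2006), so not before April 16, 2006; done April 17, 2006 — permitted.
Step 6 — 25 and 59 days from April 17, 2006 (when the dispute is referred to mediation) are May 12, 2006 and June 15, 2006 respectively; done June 29, 2006 — 14 days after the window closed.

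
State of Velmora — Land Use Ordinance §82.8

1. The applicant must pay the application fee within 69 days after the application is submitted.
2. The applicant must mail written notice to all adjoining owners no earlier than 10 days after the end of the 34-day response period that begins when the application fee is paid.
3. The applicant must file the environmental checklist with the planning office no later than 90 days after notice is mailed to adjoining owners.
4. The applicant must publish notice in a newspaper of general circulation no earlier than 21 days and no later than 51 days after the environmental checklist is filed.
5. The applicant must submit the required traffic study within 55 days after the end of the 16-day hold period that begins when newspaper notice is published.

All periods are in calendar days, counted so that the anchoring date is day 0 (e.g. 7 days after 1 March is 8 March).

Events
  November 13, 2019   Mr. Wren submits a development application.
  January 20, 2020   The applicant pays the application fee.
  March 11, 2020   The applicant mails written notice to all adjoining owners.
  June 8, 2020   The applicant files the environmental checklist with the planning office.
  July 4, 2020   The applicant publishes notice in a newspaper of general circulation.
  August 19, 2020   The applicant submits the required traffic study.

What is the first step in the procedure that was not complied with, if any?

None — every step was satisfied

Step 1 — counting 69 days from November 13, 2019 (when the application is submitted) gives a deadline of January 21, 2020; done January 20, 2020 — timely.
Step 2 — must wait 10 days from February 23, 2020 (end of the 34-day response period, which began when the application fee is paid on January 20, 2020), so not before March 4, 2020; done March 11, 2020, after the minimum wait.
Step 3 — counting 90 days from March 11, 2020 (when notice is mailed to adjoining owners) gives a deadline of June 9, 2020; completed June 8, 2020, before the deadline.
Step 4 — 21 and 51 days from June 8, 2020 (when the environmental checklist is filed) are June 29, 2020 and July 29, 2020 respectively; July 4, 2020 falls inside that range.
Step 5 — counting 55 days from July 20, 2020 (end of the 16-day hold period, which began when newspaper notice is published on July 4, 2020) gives a deadline of September 13, 2020; August 19, 2020 is within that limit.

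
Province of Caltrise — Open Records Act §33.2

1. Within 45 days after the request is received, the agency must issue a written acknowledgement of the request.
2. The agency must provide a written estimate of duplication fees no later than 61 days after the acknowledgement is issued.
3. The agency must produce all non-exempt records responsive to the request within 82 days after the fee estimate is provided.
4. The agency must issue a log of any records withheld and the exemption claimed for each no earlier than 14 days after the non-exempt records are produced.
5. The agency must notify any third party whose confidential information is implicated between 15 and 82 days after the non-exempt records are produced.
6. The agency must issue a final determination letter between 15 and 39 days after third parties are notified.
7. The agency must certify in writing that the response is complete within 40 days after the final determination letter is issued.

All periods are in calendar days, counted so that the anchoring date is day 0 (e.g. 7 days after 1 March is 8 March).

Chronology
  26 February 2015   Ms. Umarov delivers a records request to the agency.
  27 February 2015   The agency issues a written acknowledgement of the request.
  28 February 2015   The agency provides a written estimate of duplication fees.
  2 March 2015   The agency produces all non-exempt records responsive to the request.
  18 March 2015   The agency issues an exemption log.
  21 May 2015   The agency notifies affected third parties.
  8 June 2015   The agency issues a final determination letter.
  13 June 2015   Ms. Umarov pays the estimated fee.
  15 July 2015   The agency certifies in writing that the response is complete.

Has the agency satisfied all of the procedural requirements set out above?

Yes

Step 1 — counting 45 days from 26 February 2015 (when the request is received) gives a deadline of 12 April 2015; 27 February 2015 is within that limit.
Step 2 — counting 61 days from 27 February 2015 (when the acknowledgement is issued) gives a deadline of 29 April 2015; completed 28 February 2015, before the deadline.
Step 3 — counting 82 days from 28 February 2015 (when the fee estimate is provided) gives a deadline of 21 May 2015; done 2 March 2015 — timely.
Step 4 — must wait 14 days from 2 March 2015 (when the non-exempt records are produced), so not before 16 March 2015; done 18 March 2015, after the minimum wait.
Step 5 — 15 and 82 days from 2 March 2015 (when the non-exempt records are produced) are 17 March 2015 and 23 May 2015 respectively; 21 May 2015 falls inside that range.
Step 6 — 15 and 39 days from 21 May 2015 (when third parties are notified) are 5 June 2015 and 29 June 2015 respectively; done 8 June 2015, which is between those dates.
Step 7 — counting 40 days from 8 June 2015 (when the final determination letter is issued) gives a deadline of 18 July 2015; 15 July 2015 is within that limit.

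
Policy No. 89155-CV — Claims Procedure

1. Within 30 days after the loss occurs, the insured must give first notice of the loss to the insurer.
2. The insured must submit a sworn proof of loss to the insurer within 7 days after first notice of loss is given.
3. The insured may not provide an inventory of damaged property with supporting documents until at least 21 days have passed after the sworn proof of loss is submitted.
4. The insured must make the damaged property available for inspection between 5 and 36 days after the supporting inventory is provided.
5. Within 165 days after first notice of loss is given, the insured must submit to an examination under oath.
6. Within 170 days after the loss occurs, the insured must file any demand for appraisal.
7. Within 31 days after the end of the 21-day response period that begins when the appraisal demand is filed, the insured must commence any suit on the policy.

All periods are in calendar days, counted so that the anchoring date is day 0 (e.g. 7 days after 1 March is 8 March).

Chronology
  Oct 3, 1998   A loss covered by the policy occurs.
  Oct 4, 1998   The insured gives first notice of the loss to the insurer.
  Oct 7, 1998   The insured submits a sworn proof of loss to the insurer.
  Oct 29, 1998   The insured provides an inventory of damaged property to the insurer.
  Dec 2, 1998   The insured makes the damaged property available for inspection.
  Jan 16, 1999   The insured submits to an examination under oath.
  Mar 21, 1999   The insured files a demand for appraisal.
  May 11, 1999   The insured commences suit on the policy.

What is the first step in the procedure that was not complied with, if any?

None — every step was satisfied

(1) due by Oct 3, 1998 + 30 days = Nov 2, 1998; done Oct 4, 1998 — timely.
(2) due by Oct 4, 1998 + 7 days = Oct 11, 1998; completed Oct 7, 1998, before the deadline.
(3) permitted from Oct 7, 1998 + 21 days = Oct 28, 1998 onward; done Oct 29, 1998 — permitted.
(4) the permitted window runs from Oct 29, 1998 + 5 = Nov 3, 1998 to Oct 29, 1998 + 36 = Dec 4, 1998; done Dec 2, 1998, which is between those dates.
(5) due by Oct 4, 1998 + 165 days = Mar 18, 1999; done Jan 16, 1999 — timely.
(6) due by Oct 3, 1998 + 170 days = Mar 22, 1999; completed Mar 21, 1999, before the deadline.
(7) due by Apr 11, 1999 + 31 days = May 12, 1999; done May 11, 1999 — timely.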